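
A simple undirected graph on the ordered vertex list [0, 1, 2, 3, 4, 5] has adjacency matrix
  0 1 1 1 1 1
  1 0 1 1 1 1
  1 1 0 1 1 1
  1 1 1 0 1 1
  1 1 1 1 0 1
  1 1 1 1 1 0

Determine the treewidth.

A width-5 tree decomposition is:
Bags: B1 = {0, 1, 2, 3, 4, 5}
Tree: (single bag)
A single bag containing all 6 vertices is trivially a valid decomposition of width 5. Conversely, {0, 1, 2, 3, 4, 5} is a clique of size 6, and the vertices of any clique must share a bag in every tree decomposition; so some bag has ≥ 6 vertices and tw(G) ≥ 5. Combining the bounds, tw(G) = 5.

5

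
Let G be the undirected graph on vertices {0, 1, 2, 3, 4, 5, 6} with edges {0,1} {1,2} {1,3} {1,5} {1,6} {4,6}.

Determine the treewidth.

1

A width-1 tree decomposition is:
Bags: B1 = {0, 1}  B2 = {1, 6}  B3 = {1, 3}  B4 = {1, 5}  B5 = {1, 2}  B6 = {4, 6}
Tree: B1–B2, B1–B3, B1–B4, B2–B5, B2–B6
The largest bag has 2 vertices, giving width 1; this decomposition certifies tw(G) ≤ 1. Since G has at least one edge (e.g. 1–0), it is not an edgeless graph, so tw(G) ≥ 1. The upper and lower bounds meet at 1, so that is the treewidth.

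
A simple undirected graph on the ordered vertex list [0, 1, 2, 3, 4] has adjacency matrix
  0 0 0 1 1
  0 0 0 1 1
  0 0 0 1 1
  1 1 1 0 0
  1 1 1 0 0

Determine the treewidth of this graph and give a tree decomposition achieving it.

Every bag has size at most 3, so the width is 3 − 1 = 2 and tw(G) ≤ 2. The edges 1–4–2–3–1 form a cycle, so G is not a tree and its treewidth is at least 2. Therefore the treewidth is 2.

Treewidth 2.
One optimal decomposition is:
Bags: B1 = {1, 3, 4}  B2 = {2, 3, 4}  B3 = {0, 3, 4}
Tree: B1–B2, B2–B3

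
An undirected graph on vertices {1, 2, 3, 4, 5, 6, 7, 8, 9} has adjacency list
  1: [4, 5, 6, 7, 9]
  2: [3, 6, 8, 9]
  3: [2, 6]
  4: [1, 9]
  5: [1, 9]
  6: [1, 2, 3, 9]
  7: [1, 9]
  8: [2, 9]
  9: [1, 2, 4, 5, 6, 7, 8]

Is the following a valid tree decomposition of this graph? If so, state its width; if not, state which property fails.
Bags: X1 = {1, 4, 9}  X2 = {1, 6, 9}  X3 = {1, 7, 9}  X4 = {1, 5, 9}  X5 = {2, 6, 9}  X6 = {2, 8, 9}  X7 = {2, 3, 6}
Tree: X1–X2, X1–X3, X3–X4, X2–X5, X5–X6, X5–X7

Every vertex of G appears in some bag (union = {1, 2, 3, 4, 5, 6, 7, 8, 9}); every edge is covered by a bag; and for each vertex v the set of bags containing v is connected in the bag tree. The decomposition is therefore valid. The largest bag has 3 vertices, so the width is 2.

Yes; width 2.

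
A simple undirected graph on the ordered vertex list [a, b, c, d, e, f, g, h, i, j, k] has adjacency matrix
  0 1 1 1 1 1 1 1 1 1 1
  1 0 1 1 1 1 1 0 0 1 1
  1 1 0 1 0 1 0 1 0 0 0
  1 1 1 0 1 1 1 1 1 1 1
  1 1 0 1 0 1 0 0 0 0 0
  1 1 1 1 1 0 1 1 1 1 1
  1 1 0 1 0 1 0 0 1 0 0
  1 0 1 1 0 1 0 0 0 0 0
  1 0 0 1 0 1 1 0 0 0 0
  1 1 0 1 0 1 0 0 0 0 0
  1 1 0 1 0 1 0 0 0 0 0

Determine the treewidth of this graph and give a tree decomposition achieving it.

Each bag holds 5 vertices, so the decomposition has width 4, which upper-bounds the treewidth. For the lower bound, the 5 vertices {a, c, d, f, h} are pairwise adjacent, and any tree decomposition puts a clique entirely inside one bag — forcing width ≥ 4. The upper and lower bounds meet at 4, so that is the treewidth.

Treewidth 4.
One such decomposition:
Bags: B1 = {a, b, d, f, g}  B2 = {a, b, d, f, k}  B3 = {a, d, f, g, i}  B4 = {a, b, d, f, j}  B5 = {a, b, c, d, f}  B6 = {a, b, d, e, f}  B7 = {a, c, d, f, h}
Tree: B1–B2, B1–B3, B1–B4, B4–B5, B2–B6, B5–B7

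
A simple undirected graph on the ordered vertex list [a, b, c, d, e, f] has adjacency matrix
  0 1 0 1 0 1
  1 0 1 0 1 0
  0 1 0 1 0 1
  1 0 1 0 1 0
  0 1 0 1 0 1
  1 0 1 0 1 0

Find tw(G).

3

A width-3 tree decomposition is:
Bags: B1 = {b, c, d, f}  B2 = {b, d, e, f}  B3 = {a, b, d, f}
Tree: B1–B2, B2–B3
Every bag has size at most 4, so the width is 4 − 1 = 3 and tw(G) ≤ 3. For the lower bound: the 4 vertex sets {b,c}, {d,e}, {f}, {a} are disjoint, each induces a connected subgraph, and every pair is joined by at least one edge of G. Contracting each set to a single vertex therefore yields K_{4} as a minor, and since treewidth is minor-monotone, tw(G) ≥ tw(K_{4}) = 3. Hence tw(G) = 3 exactly.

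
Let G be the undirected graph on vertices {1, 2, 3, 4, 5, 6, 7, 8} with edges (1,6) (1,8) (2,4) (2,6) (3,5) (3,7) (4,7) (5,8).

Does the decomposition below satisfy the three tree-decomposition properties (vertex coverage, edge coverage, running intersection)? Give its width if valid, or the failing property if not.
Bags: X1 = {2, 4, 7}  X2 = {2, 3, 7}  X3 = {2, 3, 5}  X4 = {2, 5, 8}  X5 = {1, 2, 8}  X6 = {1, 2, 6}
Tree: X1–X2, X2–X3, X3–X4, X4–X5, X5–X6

Yes; width 2.

Every vertex of G appears in some bag (union = {1, 2, 3, 4, 5, 6, 7, 8}); every edge is covered by a bag; and for each vertex v the set of bags containing v is connected in the bag tree. The decomposition is therefore valid. The largest bag has 3 vertices, so the width is 2.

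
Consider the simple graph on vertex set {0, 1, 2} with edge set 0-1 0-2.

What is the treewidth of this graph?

1

A width-1 tree decomposition is:
Bags: B1 = {0, 1}  B2 = {0, 2}
Tree: B1–B2
Each bag holds 2 vertices, so the decomposition has width 1, which upper-bounds the treewidth. Any graph with an edge has treewidth ≥ 1, and G has the edge 0–1. Hence tw(G) = 1 exactly.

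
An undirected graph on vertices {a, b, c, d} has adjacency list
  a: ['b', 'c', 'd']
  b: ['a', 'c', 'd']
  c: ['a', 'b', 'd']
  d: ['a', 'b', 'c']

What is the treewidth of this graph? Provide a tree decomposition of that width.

Treewidth 3.
One optimal decomposition is:
Bags: B1 = {a, b, c, d}
Tree: (single bag)

A single bag containing all 4 vertices is trivially a valid decomposition of width 3. Conversely, {a, b, c, d} is a clique of size 4, and the vertices of any clique must share a bag in every tree decomposition; so some bag has ≥ 4 vertices and tw(G) ≥ 3. The upper and lower bounds meet at 3, so that is the treewidth.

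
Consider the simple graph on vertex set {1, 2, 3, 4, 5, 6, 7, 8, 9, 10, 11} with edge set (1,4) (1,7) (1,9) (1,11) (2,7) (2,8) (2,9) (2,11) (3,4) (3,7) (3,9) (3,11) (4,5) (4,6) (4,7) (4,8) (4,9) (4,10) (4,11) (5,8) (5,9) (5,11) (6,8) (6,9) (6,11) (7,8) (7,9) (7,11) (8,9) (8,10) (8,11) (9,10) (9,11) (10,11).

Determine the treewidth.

4

A width-4 tree decomposition is:
Bags: B1 = {4, 8, 9, 10, 11}  B2 = {4, 7, 8, 9, 11}  B3 = {4, 5, 8, 9, 11}  B4 = {2, 7, 8, 9, 11}  B5 = {1, 4, 7, 9, 11}  B6 = {3, 4, 7, 9, 11}  B7 = {4, 6, 8, 9, 11}
Tree: B1–B2, B2–B3, B2–B4, B2–B5, B5–B6, B2–B7
Each bag holds 5 vertices, so the decomposition has width 4, which upper-bounds the treewidth. For the lower bound, the 5 vertices {2, 7, 8, 9, 11} are pairwise adjacent, and any tree decomposition puts a clique entirely inside one bag — forcing width ≥ 4. Combining the bounds, tw(G) = 4.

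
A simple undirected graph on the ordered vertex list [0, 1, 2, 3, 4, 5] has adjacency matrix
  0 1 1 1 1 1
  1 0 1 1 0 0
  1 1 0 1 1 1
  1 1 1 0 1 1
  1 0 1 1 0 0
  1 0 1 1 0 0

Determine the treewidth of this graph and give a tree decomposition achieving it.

Treewidth 3.
One optimal decomposition is:
Bags: B1 = {0, 2, 3, 4}  B2 = {0, 1, 2, 3}  B3 = {0, 2, 3, 5}
Tree: B1–B2, B1–B3

Every bag has size at most 4, so the width is 4 − 1 = 3 and tw(G) ≤ 3. Conversely, {0, 1, 2, 3} is a clique of size 4, and the vertices of any clique must share a bag in every tree decomposition; so some bag has ≥ 4 vertices and tw(G) ≥ 3. Therefore the treewidth is 3.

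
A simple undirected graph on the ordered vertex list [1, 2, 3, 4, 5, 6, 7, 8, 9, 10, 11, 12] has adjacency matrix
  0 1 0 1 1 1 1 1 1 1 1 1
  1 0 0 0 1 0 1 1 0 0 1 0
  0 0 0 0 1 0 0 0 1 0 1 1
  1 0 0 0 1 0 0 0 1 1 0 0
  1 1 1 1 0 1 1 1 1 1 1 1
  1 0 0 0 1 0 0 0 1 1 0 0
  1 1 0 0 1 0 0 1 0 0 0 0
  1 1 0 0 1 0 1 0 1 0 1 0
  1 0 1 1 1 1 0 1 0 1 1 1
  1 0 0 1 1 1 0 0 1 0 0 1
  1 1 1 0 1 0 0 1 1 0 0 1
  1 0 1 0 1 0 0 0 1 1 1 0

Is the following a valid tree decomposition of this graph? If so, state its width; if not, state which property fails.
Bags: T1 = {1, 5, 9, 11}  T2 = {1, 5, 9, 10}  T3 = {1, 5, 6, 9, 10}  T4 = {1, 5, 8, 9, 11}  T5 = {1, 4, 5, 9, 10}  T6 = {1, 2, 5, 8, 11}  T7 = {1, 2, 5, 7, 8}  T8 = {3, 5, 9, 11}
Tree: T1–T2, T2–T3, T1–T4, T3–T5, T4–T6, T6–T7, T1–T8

No — vertex 12 appears in no bag.

A tree decomposition must satisfy three properties: every vertex lies in some bag; for every edge, both endpoints lie together in some bag; and for every vertex, the bags containing it form a connected subtree. Here vertex 12 appears in no bag, so the decomposition is invalid.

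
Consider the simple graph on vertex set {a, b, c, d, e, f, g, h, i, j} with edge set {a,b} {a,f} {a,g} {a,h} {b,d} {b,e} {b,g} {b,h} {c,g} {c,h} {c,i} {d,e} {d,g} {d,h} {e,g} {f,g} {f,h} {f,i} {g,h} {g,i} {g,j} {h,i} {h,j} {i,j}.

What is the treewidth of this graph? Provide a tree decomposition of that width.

Each bag holds 4 vertices, so the decomposition has width 3, which upper-bounds the treewidth. On the other hand G contains the 4-clique {b, d, e, g}. A clique must lie in a single bag of any decomposition, so no decomposition can have width below 3. Hence tw(G) = 3 exactly.

Treewidth 3.
Bags: B1 = {a, f, g, h}  B2 = {a, b, g, h}  B3 = {f, g, h, i}  B4 = {b, d, g, h}  B5 = {c, g, h, i}  B6 = {g, h, i, j}  B7 = {b, d, e, g}
Tree: B1–B2, B1–B3, B2–B4, B3–B5, B5–B6, B4–B7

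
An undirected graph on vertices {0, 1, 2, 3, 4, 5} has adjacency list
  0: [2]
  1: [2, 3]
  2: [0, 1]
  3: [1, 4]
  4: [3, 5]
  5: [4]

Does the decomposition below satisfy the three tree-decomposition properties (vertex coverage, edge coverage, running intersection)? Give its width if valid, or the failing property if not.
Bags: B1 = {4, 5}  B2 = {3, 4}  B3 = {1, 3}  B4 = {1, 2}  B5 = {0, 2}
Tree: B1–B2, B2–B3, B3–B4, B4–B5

Yes; width 1.

Checking the three conditions: (i) the bags cover all of {0, 1, 2, 3, 4, 5}; (ii) for each edge, some bag contains both endpoints; (iii) the bags containing any fixed vertex form a subtree. All hold, so the decomposition is valid with width 2 − 1 = 1.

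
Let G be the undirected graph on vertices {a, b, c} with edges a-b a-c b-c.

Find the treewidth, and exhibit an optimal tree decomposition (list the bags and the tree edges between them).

A single bag containing all 3 vertices is trivially a valid decomposition of width 2. Conversely, {a, b, c} is a clique of size 3, and the vertices of any clique must share a bag in every tree decomposition; so some bag has ≥ 3 vertices and tw(G) ≥ 2. Hence tw(G) = 2 exactly.

Treewidth 2.
Bags: B1 = {a, b, c}
Tree: (single bag)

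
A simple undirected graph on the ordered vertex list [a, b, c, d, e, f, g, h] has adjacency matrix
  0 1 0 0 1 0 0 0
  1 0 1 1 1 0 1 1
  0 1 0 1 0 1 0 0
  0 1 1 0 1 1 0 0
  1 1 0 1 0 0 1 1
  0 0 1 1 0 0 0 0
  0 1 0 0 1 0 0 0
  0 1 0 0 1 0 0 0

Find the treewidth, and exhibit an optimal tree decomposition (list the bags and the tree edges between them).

Treewidth 2.
Bags: B1 = {a, b, e}  B2 = {b, e, h}  B3 = {b, d, e}  B4 = {b, c, d}  B5 = {c, d, f}  B6 = {b, e, g}
Tree: B1–B2, B1–B3, B3–B4, B4–B5, B3–B6

Every bag has size at most 3, so the width is 3 − 1 = 2 and tw(G) ≤ 2. Conversely, {c, d, f} is a clique of size 3, and the vertices of any clique must share a bag in every tree decomposition; so some bag has ≥ 3 vertices and tw(G) ≥ 2. The upper and lower bounds meet at 2, so that is the treewidth.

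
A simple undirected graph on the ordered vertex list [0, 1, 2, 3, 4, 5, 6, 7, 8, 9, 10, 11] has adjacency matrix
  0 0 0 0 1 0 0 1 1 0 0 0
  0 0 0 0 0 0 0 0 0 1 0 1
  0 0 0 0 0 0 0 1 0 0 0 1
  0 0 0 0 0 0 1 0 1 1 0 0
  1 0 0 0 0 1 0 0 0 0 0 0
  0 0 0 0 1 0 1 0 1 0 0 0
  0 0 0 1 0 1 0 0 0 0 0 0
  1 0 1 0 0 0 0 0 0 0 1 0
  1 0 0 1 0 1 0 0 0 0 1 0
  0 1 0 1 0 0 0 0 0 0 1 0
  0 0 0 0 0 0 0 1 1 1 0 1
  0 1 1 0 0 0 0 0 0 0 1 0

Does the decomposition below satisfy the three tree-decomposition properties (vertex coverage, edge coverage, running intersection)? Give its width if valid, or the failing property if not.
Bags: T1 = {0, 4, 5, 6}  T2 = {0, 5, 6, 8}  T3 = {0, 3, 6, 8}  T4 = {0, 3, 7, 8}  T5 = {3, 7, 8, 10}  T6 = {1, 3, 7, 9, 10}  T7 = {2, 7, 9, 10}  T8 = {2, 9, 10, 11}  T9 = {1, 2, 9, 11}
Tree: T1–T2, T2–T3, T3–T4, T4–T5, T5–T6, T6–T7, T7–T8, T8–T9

No — bags containing vertex 1 are not connected in the tree.

A tree decomposition must satisfy three properties: every vertex lies in some bag; for every edge, both endpoints lie together in some bag; and for every vertex, the bags containing it form a connected subtree. Here bags containing vertex 1 are not connected in the tree, so the decomposition is invalid.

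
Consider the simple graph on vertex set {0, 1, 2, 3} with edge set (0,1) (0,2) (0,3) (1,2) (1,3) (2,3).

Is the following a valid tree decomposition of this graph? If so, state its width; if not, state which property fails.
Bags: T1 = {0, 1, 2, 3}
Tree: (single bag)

Vertex coverage: the bags together contain {0, 1, 2, 3}, the full vertex set. Edge coverage: each edge of G has both endpoints in at least one bag. Running intersection: for every vertex, the bags containing it form a connected subtree. All three properties hold, so this is a valid tree decomposition of width max|bag| − 1 = 3, and hence tw(G) ≤ 3.

Yes; width 3.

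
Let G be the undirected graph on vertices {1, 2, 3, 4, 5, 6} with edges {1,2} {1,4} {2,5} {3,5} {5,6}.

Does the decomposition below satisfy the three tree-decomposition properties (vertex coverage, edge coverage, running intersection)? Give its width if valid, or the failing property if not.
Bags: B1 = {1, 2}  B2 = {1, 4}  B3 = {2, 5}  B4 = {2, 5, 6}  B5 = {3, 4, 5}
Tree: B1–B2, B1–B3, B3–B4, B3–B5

A tree decomposition must satisfy three properties: every vertex lies in some bag; for every edge, both endpoints lie together in some bag; and for every vertex, the bags containing it form a connected subtree. Here bags containing vertex 4 are not connected in the tree, so the decomposition is invalid.

No — bags containing vertex 4 are not connected in the tree.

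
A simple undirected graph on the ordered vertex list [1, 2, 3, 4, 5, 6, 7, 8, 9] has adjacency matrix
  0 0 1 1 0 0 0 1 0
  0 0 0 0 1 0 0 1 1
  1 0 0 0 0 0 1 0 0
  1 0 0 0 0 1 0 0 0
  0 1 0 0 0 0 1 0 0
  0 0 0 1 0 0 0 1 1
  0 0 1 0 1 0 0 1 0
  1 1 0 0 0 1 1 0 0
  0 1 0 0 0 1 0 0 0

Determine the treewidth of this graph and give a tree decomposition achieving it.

Treewidth 3.
One optimal decomposition is:
Bags: B1 = {2, 5, 7, 9}  B2 = {2, 7, 8, 9}  B3 = {6, 7, 8, 9}  B4 = {3, 6, 7, 8}  B5 = {1, 3, 6, 8}  B6 = {1, 3, 4, 6}
Tree: B1–B2, B2–B3, B3–B4, B4–B5, B5–B6

The largest bag has 4 vertices, giving width 3; this decomposition certifies tw(G) ≤ 3. For the lower bound: the 4 vertex sets {2,5,9}, {7}, {8}, {1,3,4,6} are disjoint, each induces a connected subgraph, and every pair is joined by at least one edge of G. Contracting each set to a single vertex therefore yields K_{4} as a minor, and since treewidth is minor-monotone, tw(G) ≥ tw(K_{4}) = 3. The upper and lower bounds meet at 3, so that is the treewidth.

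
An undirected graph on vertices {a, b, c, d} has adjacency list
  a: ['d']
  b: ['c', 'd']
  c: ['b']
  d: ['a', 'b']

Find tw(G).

1

A width-1 tree decomposition is:
Bags: B1 = {b, c}  B2 = {b, d}  B3 = {a, d}
Tree: B1–B2, B2–B3
Every bag has size at most 2, so the width is 2 − 1 = 1 and tw(G) ≤ 1. Since G has at least one edge (e.g. c–b), it is not an edgeless graph, so tw(G) ≥ 1. Therefore the treewidth is 1.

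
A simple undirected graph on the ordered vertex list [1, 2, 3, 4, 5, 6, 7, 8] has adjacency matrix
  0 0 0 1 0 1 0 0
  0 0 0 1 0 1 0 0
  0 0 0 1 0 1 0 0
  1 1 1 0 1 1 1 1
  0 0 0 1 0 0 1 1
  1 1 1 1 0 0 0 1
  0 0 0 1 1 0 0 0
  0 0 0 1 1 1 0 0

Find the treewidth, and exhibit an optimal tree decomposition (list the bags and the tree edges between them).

Treewidth 2.
One optimal decomposition is:
Bags: B1 = {4, 6, 8}  B2 = {1, 4, 6}  B3 = {4, 5, 8}  B4 = {4, 5, 7}  B5 = {3, 4, 6}  B6 = {2, 4, 6}
Tree: B1–B2, B1–B3, B3–B4, B2–B5, B2–B6

Each bag holds 3 vertices, so the decomposition has width 2, which upper-bounds the treewidth. For the lower bound, the 3 vertices {4, 5, 8} are pairwise adjacent, and any tree decomposition puts a clique entirely inside one bag — forcing width ≥ 2. Therefore the treewidth is 2.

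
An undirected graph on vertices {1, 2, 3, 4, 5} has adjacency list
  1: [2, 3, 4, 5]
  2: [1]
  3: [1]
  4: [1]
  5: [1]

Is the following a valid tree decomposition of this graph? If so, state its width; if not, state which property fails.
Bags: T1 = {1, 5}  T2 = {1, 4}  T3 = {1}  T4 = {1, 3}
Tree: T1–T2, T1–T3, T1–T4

A tree decomposition must satisfy three properties: every vertex lies in some bag; for every edge, both endpoints lie together in some bag; and for every vertex, the bags containing it form a connected subtree. Here vertex 2 appears in no bag, so the decomposition is invalid.

No — vertex 2 appears in no bag.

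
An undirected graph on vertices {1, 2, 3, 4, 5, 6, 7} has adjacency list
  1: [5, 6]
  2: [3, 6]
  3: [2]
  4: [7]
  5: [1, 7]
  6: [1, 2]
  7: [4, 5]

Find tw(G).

A width-1 tree decomposition is:
Bags: B1 = {4, 7}  B2 = {5, 7}  B3 = {1, 5}  B4 = {1, 6}  B5 = {2, 6}  B6 = {2, 3}
Tree: B1–B2, B2–B3, B3–B4, B4–B5, B5–B6
Every bag has size at most 2, so the width is 2 − 1 = 1 and tw(G) ≤ 1. Since G has at least one edge (e.g. 4–7), it is not an edgeless graph, so tw(G) ≥ 1. Combining the bounds, tw(G) = 1.

1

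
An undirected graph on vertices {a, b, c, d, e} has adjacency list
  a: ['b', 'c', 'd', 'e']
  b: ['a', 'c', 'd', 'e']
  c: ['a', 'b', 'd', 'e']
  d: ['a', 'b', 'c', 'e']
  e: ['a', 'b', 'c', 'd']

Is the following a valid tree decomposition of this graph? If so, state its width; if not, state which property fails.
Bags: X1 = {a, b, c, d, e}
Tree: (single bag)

Checking the three conditions: (i) the bags cover all of {a, b, c, d, e}; (ii) for each edge, some bag contains both endpoints; (iii) the bags containing any fixed vertex form a subtree. All hold, so the decomposition is valid with width 5 − 1 = 4.

Yes; width 4.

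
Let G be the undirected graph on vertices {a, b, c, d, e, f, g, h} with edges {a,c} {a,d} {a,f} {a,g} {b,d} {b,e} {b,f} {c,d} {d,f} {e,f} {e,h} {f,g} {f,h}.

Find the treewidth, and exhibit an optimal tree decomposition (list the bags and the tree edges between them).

Each bag holds 3 vertices, so the decomposition has width 2, which upper-bounds the treewidth. On the other hand G contains the 3-clique {a, c, d}. A clique must lie in a single bag of any decomposition, so no decomposition can have width below 2. The upper and lower bounds meet at 2, so that is the treewidth.

Treewidth 2.
One optimal decomposition is:
Bags: B1 = {a, d, f}  B2 = {b, d, f}  B3 = {a, c, d}  B4 = {b, e, f}  B5 = {a, f, g}  B6 = {e, f, h}
Tree: B1–B2, B1–B3, B2–B4, B1–B5, B4–B6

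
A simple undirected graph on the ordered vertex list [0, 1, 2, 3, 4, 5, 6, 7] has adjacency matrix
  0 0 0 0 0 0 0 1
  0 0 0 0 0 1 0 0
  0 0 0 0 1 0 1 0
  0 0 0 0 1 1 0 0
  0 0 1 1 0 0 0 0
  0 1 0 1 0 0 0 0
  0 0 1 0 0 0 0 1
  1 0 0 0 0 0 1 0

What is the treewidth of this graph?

A width-1 tree decomposition is:
Bags: B1 = {0, 7}  B2 = {6, 7}  B3 = {2, 6}  B4 = {2, 4}  B5 = {3, 4}  B6 = {3, 5}  B7 = {1, 5}
Tree: B1–B2, B2–B3, B3–B4, B4–B5, B5–B6, B6–B7
Every bag has size at most 2, so the width is 2 − 1 = 1 and tw(G) ≤ 1. G has an edge, so its treewidth is at least 1. The upper and lower bounds meet at 1, so that is the treewidth.

1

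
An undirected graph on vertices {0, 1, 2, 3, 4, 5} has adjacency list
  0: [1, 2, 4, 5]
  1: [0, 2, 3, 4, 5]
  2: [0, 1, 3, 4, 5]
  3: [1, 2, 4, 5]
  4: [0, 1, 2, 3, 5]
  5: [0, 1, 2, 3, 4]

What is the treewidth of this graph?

4

A width-4 tree decomposition is:
Bags: B1 = {0, 1, 2, 4, 5}  B2 = {1, 2, 3, 4, 5}
Tree: B1–B2
Each bag holds 5 vertices, so the decomposition has width 4, which upper-bounds the treewidth. For the lower bound, the 5 vertices {0, 1, 2, 4, 5} are pairwise adjacent, and any tree decomposition puts a clique entirely inside one bag — forcing width ≥ 4. Hence tw(G) = 4 exactly.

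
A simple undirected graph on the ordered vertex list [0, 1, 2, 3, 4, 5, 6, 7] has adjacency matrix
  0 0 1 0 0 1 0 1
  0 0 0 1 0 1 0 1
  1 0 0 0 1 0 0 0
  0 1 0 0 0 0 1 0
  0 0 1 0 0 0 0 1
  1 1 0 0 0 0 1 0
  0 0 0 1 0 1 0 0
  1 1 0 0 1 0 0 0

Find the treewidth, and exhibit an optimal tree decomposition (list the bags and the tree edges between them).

Every bag has size at most 3, so the width is 3 − 1 = 2 and tw(G) ≤ 2. For the lower bound, G contains the cycle 4–2–0–7–4, so G is not a forest; only forests have treewidth ≤ 1, hence tw(G) ≥ 2. Hence tw(G) = 2 exactly.

Treewidth 2.
One optimal decomposition is:
Bags: B1 = {2, 4, 7}  B2 = {0, 2, 7}  B3 = {0, 1, 7}  B4 = {0, 1, 5}  B5 = {1, 3, 5}  B6 = {3, 5, 6}
Tree: B1–B2, B2–B3, B3–B4, B4–B5, B5–B6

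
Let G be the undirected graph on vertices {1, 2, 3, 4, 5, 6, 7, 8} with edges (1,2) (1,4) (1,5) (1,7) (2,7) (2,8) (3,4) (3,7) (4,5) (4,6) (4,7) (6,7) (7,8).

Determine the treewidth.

2

A width-2 tree decomposition is:
Bags: B1 = {3, 4, 7}  B2 = {1, 4, 7}  B3 = {1, 4, 5}  B4 = {1, 2, 7}  B5 = {4, 6, 7}  B6 = {2, 7, 8}
Tree: B1–B2, B2–B3, B2–B4, B1–B5, B4–B6
Each bag holds 3 vertices, so the decomposition has width 2, which upper-bounds the treewidth. Conversely, {1, 4, 5} is a clique of size 3, and the vertices of any clique must share a bag in every tree decomposition; so some bag has ≥ 3 vertices and tw(G) ≥ 2. Therefore the treewidth is 2.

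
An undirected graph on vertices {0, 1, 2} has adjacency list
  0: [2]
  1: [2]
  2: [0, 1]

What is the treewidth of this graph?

A width-1 tree decomposition is:
Bags: B1 = {0, 2}  B2 = {1, 2}
Tree: B1–B2
Each bag holds 2 vertices, so the decomposition has width 1, which upper-bounds the treewidth. G has an edge, so its treewidth is at least 1. Therefore the treewidth is 1.

1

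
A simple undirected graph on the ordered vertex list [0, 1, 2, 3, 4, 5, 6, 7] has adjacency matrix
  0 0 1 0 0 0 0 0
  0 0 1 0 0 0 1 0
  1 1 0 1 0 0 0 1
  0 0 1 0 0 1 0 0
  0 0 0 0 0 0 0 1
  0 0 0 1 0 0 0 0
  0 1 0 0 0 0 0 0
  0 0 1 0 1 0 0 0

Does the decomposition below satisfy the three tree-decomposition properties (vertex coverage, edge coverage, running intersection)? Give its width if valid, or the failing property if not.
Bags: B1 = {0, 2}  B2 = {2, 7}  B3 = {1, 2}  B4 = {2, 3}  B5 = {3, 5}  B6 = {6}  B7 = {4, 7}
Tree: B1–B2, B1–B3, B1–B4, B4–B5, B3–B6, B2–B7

No — edge (1,6) lies in no bag.

A tree decomposition must satisfy three properties: every vertex lies in some bag; for every edge, both endpoints lie together in some bag; and for every vertex, the bags containing it form a connected subtree. Here edge (1,6) lies in no bag, so the decomposition is invalid.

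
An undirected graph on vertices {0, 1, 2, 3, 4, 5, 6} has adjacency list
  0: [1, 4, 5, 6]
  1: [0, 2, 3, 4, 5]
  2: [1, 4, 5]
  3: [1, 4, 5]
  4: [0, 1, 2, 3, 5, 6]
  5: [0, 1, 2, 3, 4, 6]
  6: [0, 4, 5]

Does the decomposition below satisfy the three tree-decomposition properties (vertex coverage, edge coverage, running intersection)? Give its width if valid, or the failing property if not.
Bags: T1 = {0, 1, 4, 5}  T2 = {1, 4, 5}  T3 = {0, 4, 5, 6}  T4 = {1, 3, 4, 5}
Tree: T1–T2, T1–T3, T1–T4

A tree decomposition must satisfy three properties: every vertex lies in some bag; for every edge, both endpoints lie together in some bag; and for every vertex, the bags containing it form a connected subtree. Here vertex 2 appears in no bag, so the decomposition is invalid.

No — vertex 2 appears in no bag.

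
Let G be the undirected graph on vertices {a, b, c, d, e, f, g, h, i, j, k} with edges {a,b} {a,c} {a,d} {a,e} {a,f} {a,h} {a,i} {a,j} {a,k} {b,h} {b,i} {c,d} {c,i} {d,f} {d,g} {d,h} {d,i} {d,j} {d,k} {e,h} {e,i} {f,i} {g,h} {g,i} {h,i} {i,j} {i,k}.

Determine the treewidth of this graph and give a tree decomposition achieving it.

Every bag has size at most 4, so the width is 4 − 1 = 3 and tw(G) ≤ 3. For the lower bound, the 4 vertices {d, g, h, i} are pairwise adjacent, and any tree decomposition puts a clique entirely inside one bag — forcing width ≥ 3. Hence tw(G) = 3 exactly.

Treewidth 3.
One optimal decomposition is:
Bags: B1 = {a, d, h, i}  B2 = {a, d, i, k}  B3 = {a, d, i, j}  B4 = {a, e, h, i}  B5 = {a, d, f, i}  B6 = {a, c, d, i}  B7 = {a, b, h, i}  B8 = {d, g, h, i}
Tree: B1–B2, B2–B3, B1–B4, B2–B5, B1–B6, B1–B7, B1–B8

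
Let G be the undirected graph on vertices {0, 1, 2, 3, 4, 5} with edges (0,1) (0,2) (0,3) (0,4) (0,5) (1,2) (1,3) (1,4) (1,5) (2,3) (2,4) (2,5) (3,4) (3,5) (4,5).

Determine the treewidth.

5

A width-5 tree decomposition is:
Bags: B1 = {0, 1, 2, 3, 4, 5}
Tree: (single bag)
A single bag containing all 6 vertices is trivially a valid decomposition of width 5. Conversely, {0, 1, 2, 3, 4, 5} is a clique of size 6, and the vertices of any clique must share a bag in every tree decomposition; so some bag has ≥ 6 vertices and tw(G) ≥ 5. Hence tw(G) = 5 exactly.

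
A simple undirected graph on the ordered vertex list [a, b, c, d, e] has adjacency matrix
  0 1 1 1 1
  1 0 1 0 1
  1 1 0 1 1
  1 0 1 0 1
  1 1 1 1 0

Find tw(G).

A width-3 tree decomposition is:
Bags: B1 = {a, c, d, e}  B2 = {a, b, c, e}
Tree: B1–B2
The largest bag has 4 vertices, giving width 3; this decomposition certifies tw(G) ≤ 3. For the lower bound, the 4 vertices {a, c, d, e} are pairwise adjacent, and any tree decomposition puts a clique entirely inside one bag — forcing width ≥ 3. Combining the bounds, tw(G) = 3.

3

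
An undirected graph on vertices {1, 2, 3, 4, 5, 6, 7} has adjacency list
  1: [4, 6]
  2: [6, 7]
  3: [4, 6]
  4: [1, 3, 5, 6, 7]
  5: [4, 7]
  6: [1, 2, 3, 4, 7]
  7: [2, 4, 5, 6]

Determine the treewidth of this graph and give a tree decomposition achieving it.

Every bag has size at most 3, so the width is 3 − 1 = 2 and tw(G) ≤ 2. Conversely, {2, 6, 7} is a clique of size 3, and the vertices of any clique must share a bag in every tree decomposition; so some bag has ≥ 3 vertices and tw(G) ≥ 2. Therefore the treewidth is 2.

Treewidth 2.
Bags: B1 = {2, 6, 7}  B2 = {4, 6, 7}  B3 = {4, 5, 7}  B4 = {1, 4, 6}  B5 = {3, 4, 6}
Tree: B1–B2, B2–B3, B2–B4, B4–B5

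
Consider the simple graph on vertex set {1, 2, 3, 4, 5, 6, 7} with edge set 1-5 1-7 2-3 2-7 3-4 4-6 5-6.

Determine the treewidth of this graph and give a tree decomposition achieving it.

Treewidth 2.
Bags: B1 = {1, 5, 7}  B2 = {2, 5, 7}  B3 = {2, 3, 5}  B4 = {3, 4, 5}  B5 = {4, 5, 6}
Tree: B1–B2, B2–B3, B3–B4, B4–B5

The largest bag has 3 vertices, giving width 2; this decomposition certifies tw(G) ≤ 2. The edges 5–1–7–2–3–4–6–5 form a cycle, so G is not a tree and its treewidth is at least 2. Combining the bounds, tw(G) = 2.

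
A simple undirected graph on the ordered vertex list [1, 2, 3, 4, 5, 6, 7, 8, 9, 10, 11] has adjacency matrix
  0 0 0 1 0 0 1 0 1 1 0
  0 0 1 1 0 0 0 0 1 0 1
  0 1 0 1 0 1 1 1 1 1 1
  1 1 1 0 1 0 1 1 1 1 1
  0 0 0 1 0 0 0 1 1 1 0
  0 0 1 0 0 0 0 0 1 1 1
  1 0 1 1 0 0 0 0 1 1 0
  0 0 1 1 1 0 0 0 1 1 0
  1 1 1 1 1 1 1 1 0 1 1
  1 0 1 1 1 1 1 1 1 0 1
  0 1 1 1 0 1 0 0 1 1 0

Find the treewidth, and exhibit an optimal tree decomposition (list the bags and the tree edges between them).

The largest bag has 5 vertices, giving width 4; this decomposition certifies tw(G) ≤ 4. Conversely, {2, 3, 4, 9, 11} is a clique of size 5, and the vertices of any clique must share a bag in every tree decomposition; so some bag has ≥ 5 vertices and tw(G) ≥ 4. Combining the bounds, tw(G) = 4.

Treewidth 4.
Bags: B1 = {3, 4, 7, 9, 10}  B2 = {3, 4, 9, 10, 11}  B3 = {1, 4, 7, 9, 10}  B4 = {2, 3, 4, 9, 11}  B5 = {3, 4, 8, 9, 10}  B6 = {4, 5, 8, 9, 10}  B7 = {3, 6, 9, 10, 11}
Tree: B1–B2, B1–B3, B2–B4, B2–B5, B5–B6, B2–B7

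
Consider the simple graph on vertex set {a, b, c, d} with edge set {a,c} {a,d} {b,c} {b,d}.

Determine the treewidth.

2

A width-2 tree decomposition is:
Bags: B1 = {a, b, d}  B2 = {a, b, c}
Tree: B1–B2
Every bag has size at most 3, so the width is 3 − 1 = 2 and tw(G) ≤ 2. The edges a–d–b–c–a form a cycle, so G is not a tree and its treewidth is at least 2. Hence tw(G) = 2 exactly.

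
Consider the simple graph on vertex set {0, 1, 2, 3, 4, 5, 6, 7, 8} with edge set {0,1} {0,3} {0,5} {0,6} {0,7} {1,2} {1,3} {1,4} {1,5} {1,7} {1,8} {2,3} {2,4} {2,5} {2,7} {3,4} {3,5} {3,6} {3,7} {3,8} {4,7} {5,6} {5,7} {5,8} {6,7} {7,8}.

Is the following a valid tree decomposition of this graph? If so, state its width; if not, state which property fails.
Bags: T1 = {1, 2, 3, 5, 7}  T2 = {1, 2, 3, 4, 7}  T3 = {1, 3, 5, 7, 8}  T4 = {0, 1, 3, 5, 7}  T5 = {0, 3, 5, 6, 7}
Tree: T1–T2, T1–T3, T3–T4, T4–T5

Yes; width 4.

Every vertex of G appears in some bag (union = {0, 1, 2, 3, 4, 5, 6, 7, 8}); every edge is covered by a bag; and for each vertex v the set of bags containing v is connected in the bag tree. The decomposition is therefore valid. The largest bag has 5 vertices, so the width is 4.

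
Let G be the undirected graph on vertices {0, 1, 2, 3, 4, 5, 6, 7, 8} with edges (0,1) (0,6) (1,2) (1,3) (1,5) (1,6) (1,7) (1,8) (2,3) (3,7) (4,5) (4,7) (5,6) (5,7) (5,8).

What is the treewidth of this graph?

2

A width-2 tree decomposition is:
Bags: B1 = {1, 5, 7}  B2 = {4, 5, 7}  B3 = {1, 3, 7}  B4 = {1, 5, 8}  B5 = {1, 2, 3}  B6 = {1, 5, 6}  B7 = {0, 1, 6}
Tree: B1–B2, B1–B3, B1–B4, B3–B5, B4–B6, B6–B7
The largest bag has 3 vertices, giving width 2; this decomposition certifies tw(G) ≤ 2. For the lower bound, the 3 vertices {0, 1, 6} are pairwise adjacent, and any tree decomposition puts a clique entirely inside one bag — forcing width ≥ 2. Hence tw(G) = 2 exactly.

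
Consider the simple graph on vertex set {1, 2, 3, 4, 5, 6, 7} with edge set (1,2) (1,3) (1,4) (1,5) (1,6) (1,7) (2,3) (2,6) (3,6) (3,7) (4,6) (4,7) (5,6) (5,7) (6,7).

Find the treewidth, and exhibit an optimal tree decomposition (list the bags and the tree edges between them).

Treewidth 3.
One such decomposition:
Bags: B1 = {1, 3, 6, 7}  B2 = {1, 2, 3, 6}  B3 = {1, 5, 6, 7}  B4 = {1, 4, 6, 7}
Tree: B1–B2, B1–B3, B1–B4

Every bag has size at most 4, so the width is 4 − 1 = 3 and tw(G) ≤ 3. On the other hand G contains the 4-clique {1, 2, 3, 6}. A clique must lie in a single bag of any decomposition, so no decomposition can have width below 3. Combining the bounds, tw(G) = 3.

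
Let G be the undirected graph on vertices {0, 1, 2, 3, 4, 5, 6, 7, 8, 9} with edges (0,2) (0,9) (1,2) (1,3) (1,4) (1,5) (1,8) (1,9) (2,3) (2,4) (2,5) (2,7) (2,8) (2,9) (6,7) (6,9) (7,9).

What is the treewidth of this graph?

2

A width-2 tree decomposition is:
Bags: B1 = {1, 2, 8}  B2 = {1, 2, 4}  B3 = {1, 2, 5}  B4 = {1, 2, 9}  B5 = {2, 7, 9}  B6 = {1, 2, 3}  B7 = {0, 2, 9}  B8 = {6, 7, 9}
Tree: B1–B2, B1–B3, B1–B4, B4–B5, B1–B6, B5–B7, B5–B8
Each bag holds 3 vertices, so the decomposition has width 2, which upper-bounds the treewidth. For the lower bound, the 3 vertices {0, 2, 9} are pairwise adjacent, and any tree decomposition puts a clique entirely inside one bag — forcing width ≥ 2. The upper and lower bounds meet at 2, so that is the treewidth.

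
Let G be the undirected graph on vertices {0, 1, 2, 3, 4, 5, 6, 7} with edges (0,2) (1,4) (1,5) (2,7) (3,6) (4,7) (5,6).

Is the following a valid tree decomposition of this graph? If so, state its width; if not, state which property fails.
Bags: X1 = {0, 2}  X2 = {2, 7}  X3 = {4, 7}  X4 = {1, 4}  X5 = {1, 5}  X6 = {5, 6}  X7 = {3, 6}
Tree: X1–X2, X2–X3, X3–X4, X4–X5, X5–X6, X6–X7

Checking the three conditions: (i) the bags cover all of {0, 1, 2, 3, 4, 5, 6, 7}; (ii) for each edge, some bag contains both endpoints; (iii) the bags containing any fixed vertex form a subtree. All hold, so the decomposition is valid with width 2 − 1 = 1.

Yes; width 1.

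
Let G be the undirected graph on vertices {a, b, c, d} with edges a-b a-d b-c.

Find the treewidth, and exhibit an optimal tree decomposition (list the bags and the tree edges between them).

Treewidth 1.
One optimal decomposition is:
Bags: B1 = {b, c}  B2 = {a, b}  B3 = {a, d}
Tree: B1–B2, B2–B3

Every bag has size at most 2, so the width is 2 − 1 = 1 and tw(G) ≤ 1. Any graph with an edge has treewidth ≥ 1, and G has the edge c–b. The upper and lower bounds meet at 1, so that is the treewidth.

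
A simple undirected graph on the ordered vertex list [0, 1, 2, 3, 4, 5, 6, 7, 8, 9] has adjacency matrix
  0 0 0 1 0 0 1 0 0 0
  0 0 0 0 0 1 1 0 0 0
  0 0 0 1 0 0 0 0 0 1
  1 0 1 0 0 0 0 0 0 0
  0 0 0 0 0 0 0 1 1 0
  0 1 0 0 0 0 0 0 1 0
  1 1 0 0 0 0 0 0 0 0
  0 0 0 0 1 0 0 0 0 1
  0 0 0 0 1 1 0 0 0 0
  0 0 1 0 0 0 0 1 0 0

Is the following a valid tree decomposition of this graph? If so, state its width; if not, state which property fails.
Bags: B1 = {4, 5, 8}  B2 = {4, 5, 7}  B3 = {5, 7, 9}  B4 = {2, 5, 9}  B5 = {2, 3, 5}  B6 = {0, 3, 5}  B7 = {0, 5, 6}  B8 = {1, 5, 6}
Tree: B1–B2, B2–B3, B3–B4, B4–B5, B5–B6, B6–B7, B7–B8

Yes; width 2.

Vertex coverage: the bags together contain {0, 1, 2, 3, 4, 5, 6, 7, 8, 9}, the full vertex set. Edge coverage: each edge of G has both endpoints in at least one bag. Running intersection: for every vertex, the bags containing it form a connected subtree. All three properties hold, so this is a valid tree decomposition of width max|bag| − 1 = 2, and hence tw(G) ≤ 2.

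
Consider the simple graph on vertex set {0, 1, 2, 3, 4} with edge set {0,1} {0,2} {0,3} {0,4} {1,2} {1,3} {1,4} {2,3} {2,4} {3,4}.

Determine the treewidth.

4

A width-4 tree decomposition is:
Bags: B1 = {0, 1, 2, 3, 4}
Tree: (single bag)
With just one bag of size 5, the width is 5 − 1 = 4, so tw(G) ≤ 4. On the other hand G contains the 5-clique {0, 1, 2, 3, 4}. A clique must lie in a single bag of any decomposition, so no decomposition can have width below 4. Combining the bounds, tw(G) = 4.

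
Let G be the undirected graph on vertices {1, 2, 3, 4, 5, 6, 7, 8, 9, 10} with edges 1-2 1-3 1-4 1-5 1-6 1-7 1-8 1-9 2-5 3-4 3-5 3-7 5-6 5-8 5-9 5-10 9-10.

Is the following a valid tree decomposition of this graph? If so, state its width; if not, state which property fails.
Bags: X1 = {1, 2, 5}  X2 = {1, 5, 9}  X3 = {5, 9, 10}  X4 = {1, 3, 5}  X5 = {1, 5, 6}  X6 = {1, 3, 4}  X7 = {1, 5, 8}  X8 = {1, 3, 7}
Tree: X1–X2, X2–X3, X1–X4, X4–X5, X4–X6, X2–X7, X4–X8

Yes; width 2.

Every vertex of G appears in some bag (union = {1, 2, 3, 4, 5, 6, 7, 8, 9, 10}); every edge is covered by a bag; and for each vertex v the set of bags containing v is connected in the bag tree. The decomposition is therefore valid. The largest bag has 3 vertices, so the width is 2.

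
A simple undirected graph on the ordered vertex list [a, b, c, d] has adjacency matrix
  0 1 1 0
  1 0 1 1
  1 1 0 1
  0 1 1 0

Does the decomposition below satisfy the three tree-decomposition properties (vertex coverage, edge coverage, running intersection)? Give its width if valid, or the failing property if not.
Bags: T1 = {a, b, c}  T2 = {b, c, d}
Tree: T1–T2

Yes; width 2.

Vertex coverage: the bags together contain {a, b, c, d}, the full vertex set. Edge coverage: each edge of G has both endpoints in at least one bag. Running intersection: for every vertex, the bags containing it form a connected subtree. All three properties hold, so this is a valid tree decomposition of width max|bag| − 1 = 2, and hence tw(G) ≤ 2.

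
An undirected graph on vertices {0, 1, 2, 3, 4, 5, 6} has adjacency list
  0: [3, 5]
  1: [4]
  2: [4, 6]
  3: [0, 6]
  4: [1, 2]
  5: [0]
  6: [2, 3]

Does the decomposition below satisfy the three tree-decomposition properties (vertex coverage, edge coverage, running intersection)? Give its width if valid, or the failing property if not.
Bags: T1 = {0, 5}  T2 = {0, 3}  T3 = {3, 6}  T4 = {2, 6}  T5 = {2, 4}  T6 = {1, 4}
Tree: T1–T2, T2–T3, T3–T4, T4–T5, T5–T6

Every vertex of G appears in some bag (union = {0, 1, 2, 3, 4, 5, 6}); every edge is covered by a bag; and for each vertex v the set of bags containing v is connected in the bag tree. The decomposition is therefore valid. The largest bag has 2 vertices, so the width is 1.

Yes; width 1.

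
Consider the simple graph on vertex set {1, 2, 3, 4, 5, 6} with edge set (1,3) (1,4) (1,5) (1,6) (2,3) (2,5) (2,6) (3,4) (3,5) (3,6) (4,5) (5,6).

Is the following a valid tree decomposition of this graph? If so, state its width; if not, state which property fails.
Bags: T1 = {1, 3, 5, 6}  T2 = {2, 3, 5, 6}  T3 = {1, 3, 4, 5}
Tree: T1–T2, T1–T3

Vertex coverage: the bags together contain {1, 2, 3, 4, 5, 6}, the full vertex set. Edge coverage: each edge of G has both endpoints in at least one bag. Running intersection: for every vertex, the bags containing it form a connected subtree. All three properties hold, so this is a valid tree decomposition of width max|bag| − 1 = 3, and hence tw(G) ≤ 3.

Yes; width 3.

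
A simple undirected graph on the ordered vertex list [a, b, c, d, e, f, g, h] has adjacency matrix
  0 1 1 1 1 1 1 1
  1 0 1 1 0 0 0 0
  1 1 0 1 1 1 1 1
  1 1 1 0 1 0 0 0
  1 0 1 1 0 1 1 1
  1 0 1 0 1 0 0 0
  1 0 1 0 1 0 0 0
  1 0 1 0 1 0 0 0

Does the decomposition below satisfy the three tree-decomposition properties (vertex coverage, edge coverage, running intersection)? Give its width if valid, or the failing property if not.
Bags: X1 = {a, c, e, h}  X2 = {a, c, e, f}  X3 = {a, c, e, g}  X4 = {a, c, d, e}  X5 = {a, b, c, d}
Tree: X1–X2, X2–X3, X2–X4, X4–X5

Yes; width 3.

Vertex coverage: the bags together contain {a, b, c, d, e, f, g, h}, the full vertex set. Edge coverage: each edge of G has both endpoints in at least one bag. Running intersection: for every vertex, the bags containing it form a connected subtree. All three properties hold, so this is a valid tree decomposition of width max|bag| − 1 = 3, and hence tw(G) ≤ 3.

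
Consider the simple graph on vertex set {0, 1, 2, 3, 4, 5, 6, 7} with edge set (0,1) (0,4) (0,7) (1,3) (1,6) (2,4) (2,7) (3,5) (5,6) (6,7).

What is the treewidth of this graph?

2

A width-2 tree decomposition is:
Bags: B1 = {2, 4, 7}  B2 = {0, 4, 7}  B3 = {0, 6, 7}  B4 = {0, 1, 6}  B5 = {1, 5, 6}  B6 = {1, 3, 5}
Tree: B1–B2, B2–B3, B3–B4, B4–B5, B5–B6
Each bag holds 3 vertices, so the decomposition has width 2, which upper-bounds the treewidth. The edges 2–4–0–7–2 form a cycle, so G is not a tree and its treewidth is at least 2. Therefore the treewidth is 2.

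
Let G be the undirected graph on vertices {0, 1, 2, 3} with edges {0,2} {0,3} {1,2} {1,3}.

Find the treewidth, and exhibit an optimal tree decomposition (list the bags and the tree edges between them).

Treewidth 2.
One such decomposition:
Bags: B1 = {0, 2, 3}  B2 = {1, 2, 3}
Tree: B1–B2

Every bag has size at most 3, so the width is 3 − 1 = 2 and tw(G) ≤ 2. Since 2–0–3–1–2 is a cycle in G, G is not acyclic. Forests are exactly the graphs of treewidth ≤ 1, so tw(G) ≥ 2. Therefore the treewidth is 2.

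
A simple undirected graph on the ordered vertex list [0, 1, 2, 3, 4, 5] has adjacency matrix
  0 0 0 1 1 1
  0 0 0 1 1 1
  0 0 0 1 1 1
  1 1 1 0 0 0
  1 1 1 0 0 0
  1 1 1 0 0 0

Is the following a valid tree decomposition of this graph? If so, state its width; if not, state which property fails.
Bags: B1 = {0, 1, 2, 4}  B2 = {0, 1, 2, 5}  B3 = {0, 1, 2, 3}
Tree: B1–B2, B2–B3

Yes; width 3.

Checking the three conditions: (i) the bags cover all of {0, 1, 2, 3, 4, 5}; (ii) for each edge, some bag contains both endpoints; (iii) the bags containing any fixed vertex form a subtree. All hold, so the decomposition is valid with width 4 − 1 = 3.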